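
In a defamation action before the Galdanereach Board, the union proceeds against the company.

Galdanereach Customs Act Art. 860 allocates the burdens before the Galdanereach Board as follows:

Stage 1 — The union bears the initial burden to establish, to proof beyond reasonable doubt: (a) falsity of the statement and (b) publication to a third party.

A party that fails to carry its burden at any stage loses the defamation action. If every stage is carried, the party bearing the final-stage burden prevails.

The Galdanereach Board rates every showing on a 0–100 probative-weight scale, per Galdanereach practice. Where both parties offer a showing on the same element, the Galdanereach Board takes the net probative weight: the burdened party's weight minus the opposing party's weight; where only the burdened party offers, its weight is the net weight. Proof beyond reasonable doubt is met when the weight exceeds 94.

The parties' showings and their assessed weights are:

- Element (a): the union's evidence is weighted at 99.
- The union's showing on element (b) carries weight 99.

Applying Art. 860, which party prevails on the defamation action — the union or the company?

Stage 1 (union, proof beyond reasonable doubt, weight exceeds 94): (a) 99 > 94 — meets; (b) 99 > 94 — meets.
  The union carries the last stage.
Every stage carried; the union prevails.

union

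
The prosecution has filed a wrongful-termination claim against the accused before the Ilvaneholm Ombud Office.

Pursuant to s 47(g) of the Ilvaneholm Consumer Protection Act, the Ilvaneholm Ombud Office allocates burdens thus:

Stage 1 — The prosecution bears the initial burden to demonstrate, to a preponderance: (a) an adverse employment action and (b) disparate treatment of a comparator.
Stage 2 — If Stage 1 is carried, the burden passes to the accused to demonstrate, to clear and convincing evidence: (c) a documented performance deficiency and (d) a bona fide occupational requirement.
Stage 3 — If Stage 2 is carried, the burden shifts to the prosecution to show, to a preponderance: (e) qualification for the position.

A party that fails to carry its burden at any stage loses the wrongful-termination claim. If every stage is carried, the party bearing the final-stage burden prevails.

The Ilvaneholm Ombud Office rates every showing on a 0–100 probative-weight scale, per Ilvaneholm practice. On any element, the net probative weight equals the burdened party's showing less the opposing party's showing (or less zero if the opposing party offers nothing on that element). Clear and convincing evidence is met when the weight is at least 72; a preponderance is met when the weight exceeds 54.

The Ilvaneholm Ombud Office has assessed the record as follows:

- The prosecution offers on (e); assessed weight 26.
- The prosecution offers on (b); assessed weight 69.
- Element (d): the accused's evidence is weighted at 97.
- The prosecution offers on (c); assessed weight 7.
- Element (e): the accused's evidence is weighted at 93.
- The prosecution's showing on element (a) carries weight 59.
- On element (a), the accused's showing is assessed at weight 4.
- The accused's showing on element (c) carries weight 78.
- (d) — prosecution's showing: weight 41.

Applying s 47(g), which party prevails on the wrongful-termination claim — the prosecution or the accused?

prosecution

Stage 1 (prosecution, a preponderance, weight exceeds 54): (a) net 59−4=55 > 54 — meets; (b) 69 > 54 — meets.
  All elements met. The burden passes to the accused.
Stage 2 (accused, clear and convincing evidence, weight is at least 72): (c) net 78−7=71 < 72 — fails; (d) net 97−41=56 < 72 — fails.
  Stage 2 not carried; the accused fails its burden.
The prosecution prevails.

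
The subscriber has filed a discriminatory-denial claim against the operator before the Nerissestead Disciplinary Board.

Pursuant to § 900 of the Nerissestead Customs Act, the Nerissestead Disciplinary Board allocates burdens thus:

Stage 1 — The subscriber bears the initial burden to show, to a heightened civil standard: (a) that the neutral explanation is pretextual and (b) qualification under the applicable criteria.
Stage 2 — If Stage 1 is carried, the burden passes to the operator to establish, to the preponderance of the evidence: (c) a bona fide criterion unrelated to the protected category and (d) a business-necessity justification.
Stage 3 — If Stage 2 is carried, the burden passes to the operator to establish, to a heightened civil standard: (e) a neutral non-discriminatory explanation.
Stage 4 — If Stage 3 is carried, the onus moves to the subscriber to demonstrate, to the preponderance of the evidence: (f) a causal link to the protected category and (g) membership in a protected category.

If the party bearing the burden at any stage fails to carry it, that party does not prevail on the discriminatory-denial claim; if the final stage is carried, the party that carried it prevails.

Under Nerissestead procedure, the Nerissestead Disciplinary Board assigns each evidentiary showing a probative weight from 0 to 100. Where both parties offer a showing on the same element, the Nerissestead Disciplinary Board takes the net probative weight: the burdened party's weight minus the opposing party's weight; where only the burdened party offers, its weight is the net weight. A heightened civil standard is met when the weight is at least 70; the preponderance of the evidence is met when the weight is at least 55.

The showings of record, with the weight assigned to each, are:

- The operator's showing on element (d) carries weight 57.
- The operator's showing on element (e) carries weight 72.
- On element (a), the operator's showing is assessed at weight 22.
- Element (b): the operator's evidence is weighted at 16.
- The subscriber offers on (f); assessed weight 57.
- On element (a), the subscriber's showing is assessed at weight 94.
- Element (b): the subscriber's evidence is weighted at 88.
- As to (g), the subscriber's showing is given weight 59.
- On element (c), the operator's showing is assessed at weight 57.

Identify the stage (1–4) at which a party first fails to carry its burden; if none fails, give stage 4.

stage 4

Stage 1 — burden on subscriber; standard: a heightened civil standard (weight is at least 70).
    (a): 94 − 22 = 72 ≥ 70 [met]
    (b): 88 − 16 = 72 ≥ 70 [met]
  The subscriber carries Stage 1; the operator now bears the burden.
Stage 2 — burden on operator; standard: the preponderance of the evidence (weight is at least 55).
    (c): 57 ≥ 55 [met]
    (d): 57 ≥ 55 [met]
  Stage 2 carried; the burden remains with the operator.
Stage 3 — burden on operator; standard: a heightened civil standard (weight is at least 70).
    (e): 72 ≥ 70 [met]
  All elements met. The burden passes to the subscriber.
Stage 4 — burden on subscriber; standard: the preponderance of the evidence (weight is at least 55).
    (f): 57 ≥ 55 [met]
    (g): 59 ≥ 55 [met]
  Stage 4 carried; the final stage is satisfied.
Every stage carried; the subscriber prevails.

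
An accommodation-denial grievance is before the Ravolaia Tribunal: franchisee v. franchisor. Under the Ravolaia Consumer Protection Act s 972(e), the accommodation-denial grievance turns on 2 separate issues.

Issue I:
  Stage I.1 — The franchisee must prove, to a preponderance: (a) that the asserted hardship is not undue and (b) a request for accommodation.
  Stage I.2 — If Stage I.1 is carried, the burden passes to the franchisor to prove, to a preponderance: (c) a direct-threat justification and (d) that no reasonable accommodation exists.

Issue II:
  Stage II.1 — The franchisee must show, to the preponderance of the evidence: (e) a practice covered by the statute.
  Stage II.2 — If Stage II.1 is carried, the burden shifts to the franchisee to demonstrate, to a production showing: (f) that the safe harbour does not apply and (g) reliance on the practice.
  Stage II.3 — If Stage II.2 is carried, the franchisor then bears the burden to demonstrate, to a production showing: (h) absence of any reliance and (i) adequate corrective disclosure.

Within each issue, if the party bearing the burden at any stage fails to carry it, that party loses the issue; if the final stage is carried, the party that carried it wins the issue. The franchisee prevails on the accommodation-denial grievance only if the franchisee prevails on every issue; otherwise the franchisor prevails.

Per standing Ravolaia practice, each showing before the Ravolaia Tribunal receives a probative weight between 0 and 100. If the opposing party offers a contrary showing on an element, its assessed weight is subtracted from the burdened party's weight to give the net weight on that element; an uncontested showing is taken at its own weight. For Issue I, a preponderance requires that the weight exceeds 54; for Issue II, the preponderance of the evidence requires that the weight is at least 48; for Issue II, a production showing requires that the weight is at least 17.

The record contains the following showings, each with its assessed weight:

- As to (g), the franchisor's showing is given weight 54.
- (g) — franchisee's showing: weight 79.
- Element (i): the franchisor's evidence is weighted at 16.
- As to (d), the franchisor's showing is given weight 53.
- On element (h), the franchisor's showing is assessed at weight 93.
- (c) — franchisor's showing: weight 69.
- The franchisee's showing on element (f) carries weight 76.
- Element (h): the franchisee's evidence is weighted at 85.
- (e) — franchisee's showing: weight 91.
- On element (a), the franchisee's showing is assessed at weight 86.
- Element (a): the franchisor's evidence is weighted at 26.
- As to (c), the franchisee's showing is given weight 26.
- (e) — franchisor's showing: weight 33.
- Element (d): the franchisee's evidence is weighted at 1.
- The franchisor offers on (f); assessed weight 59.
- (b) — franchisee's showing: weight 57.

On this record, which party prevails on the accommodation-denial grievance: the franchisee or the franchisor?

— Issue I —
Stage I.1 (franchisee, a preponderance, weight exceeds 54): (a) net 86−26=60 > 54 — meets; (b) 57 > 54 — meets.
  Stage I.1 is satisfied; the onus moves to the franchisor.
Stage I.2 (franchisor, a preponderance, weight exceeds 54): (c) net 69−26=43 ≤ 54 — fails; (d) net 53−1=52 ≤ 54 — fails.
  Stage I.2 not carried; the franchisor fails its burden.
The analysis ends at Stage I.2; the franchisee prevails on this issue.
— Issue II —
Stage II.1 (franchisee, the preponderance of the evidence, weight is at least 48): (e) net 91−33=58 ≥ 48 — meets.
  Stage II.1 is satisfied; the franchisee continues to bear the burden.
Stage II.2 (franchisee, a production showing, weight is at least 17): (f) net 76−59=17 ≥ 17 — meets; (g) net 79−54=25 ≥ 17 — meets.
  The franchisee carries Stage II.2; the franchisor now bears the burden.
Stage II.3 (franchisor, a production showing, weight is at least 17): (h) net 93−85=8 < 17 — fails; (i) 16 < 17 — fails.
  The franchisor does not carry Stage II.3.
The analysis ends at Stage II.3; the franchisee prevails on this issue.
Per-issue: Issue I → franchisee; Issue II → franchisee. The franchisee must prevail on every issue; overall, the franchisee prevails.

franchisee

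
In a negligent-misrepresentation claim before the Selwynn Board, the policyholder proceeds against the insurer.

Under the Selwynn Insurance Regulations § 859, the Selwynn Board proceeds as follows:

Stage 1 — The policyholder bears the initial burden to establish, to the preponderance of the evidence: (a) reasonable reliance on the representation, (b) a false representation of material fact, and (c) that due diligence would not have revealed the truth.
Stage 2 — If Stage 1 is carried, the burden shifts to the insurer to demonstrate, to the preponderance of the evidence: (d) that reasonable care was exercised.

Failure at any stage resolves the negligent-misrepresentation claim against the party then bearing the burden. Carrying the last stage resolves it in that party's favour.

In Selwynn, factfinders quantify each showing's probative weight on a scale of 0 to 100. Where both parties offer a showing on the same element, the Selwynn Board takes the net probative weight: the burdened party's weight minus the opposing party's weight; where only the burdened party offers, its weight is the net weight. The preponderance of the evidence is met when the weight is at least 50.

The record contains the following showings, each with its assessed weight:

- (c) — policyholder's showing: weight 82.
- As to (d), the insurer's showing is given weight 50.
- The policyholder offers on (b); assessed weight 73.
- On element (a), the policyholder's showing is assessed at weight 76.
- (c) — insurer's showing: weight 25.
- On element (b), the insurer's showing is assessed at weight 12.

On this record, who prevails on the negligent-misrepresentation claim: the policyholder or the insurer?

Stage 1 — burden on policyholder; standard: the preponderance of the evidence (weight is at least 50).
    (a): 76 ≥ 50 [met]
    (b): 73 − 12 = 61 ≥ 50 [met]
    (c): 82 − 25 = 57 ≥ 50 [met]
  All elements met. The burden passes to the insurer.
Stage 2 — burden on insurer; standard: the preponderance of the evidence (weight is at least 50).
    (d): 50 ≥ 50 [met]
  Stage 2 carried; the final stage is satisfied.
Every stage carried; the insurer prevails.

insurer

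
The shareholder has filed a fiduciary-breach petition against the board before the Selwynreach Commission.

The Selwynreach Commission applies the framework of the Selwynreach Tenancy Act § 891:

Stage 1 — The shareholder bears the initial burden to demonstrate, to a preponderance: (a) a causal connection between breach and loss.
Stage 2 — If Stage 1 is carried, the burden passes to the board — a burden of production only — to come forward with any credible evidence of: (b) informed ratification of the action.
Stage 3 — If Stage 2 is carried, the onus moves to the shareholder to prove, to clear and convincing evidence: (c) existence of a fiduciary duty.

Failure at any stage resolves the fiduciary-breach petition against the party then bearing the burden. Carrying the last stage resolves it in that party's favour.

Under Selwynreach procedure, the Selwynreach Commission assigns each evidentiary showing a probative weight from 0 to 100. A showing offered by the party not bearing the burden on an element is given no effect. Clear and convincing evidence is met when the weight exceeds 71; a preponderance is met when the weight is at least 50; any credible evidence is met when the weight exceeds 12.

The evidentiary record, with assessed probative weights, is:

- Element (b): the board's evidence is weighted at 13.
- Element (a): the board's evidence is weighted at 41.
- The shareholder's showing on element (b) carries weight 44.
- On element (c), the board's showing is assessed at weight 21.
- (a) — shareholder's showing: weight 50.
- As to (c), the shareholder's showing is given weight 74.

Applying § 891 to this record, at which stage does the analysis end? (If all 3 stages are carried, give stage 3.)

stage 3

Stage 1 (shareholder, a preponderance, weight is at least 50): (a) 50 (board's 41 disregarded) ≥ 50 — meets.
  Stage 1 is satisfied; the onus moves to the board.
Stage 2 (board, any credible evidence, weight exceeds 12): (b) 13 (shareholder's 44 disregarded) > 12 — meets.
  The board carries Stage 2; the shareholder now bears the burden.
Stage 3 (shareholder, clear and convincing evidence, weight exceeds 71): (c) 74 (board's 21 disregarded) > 71 — meets.
  The shareholder carries the last stage.
Every stage carried; the shareholder prevails.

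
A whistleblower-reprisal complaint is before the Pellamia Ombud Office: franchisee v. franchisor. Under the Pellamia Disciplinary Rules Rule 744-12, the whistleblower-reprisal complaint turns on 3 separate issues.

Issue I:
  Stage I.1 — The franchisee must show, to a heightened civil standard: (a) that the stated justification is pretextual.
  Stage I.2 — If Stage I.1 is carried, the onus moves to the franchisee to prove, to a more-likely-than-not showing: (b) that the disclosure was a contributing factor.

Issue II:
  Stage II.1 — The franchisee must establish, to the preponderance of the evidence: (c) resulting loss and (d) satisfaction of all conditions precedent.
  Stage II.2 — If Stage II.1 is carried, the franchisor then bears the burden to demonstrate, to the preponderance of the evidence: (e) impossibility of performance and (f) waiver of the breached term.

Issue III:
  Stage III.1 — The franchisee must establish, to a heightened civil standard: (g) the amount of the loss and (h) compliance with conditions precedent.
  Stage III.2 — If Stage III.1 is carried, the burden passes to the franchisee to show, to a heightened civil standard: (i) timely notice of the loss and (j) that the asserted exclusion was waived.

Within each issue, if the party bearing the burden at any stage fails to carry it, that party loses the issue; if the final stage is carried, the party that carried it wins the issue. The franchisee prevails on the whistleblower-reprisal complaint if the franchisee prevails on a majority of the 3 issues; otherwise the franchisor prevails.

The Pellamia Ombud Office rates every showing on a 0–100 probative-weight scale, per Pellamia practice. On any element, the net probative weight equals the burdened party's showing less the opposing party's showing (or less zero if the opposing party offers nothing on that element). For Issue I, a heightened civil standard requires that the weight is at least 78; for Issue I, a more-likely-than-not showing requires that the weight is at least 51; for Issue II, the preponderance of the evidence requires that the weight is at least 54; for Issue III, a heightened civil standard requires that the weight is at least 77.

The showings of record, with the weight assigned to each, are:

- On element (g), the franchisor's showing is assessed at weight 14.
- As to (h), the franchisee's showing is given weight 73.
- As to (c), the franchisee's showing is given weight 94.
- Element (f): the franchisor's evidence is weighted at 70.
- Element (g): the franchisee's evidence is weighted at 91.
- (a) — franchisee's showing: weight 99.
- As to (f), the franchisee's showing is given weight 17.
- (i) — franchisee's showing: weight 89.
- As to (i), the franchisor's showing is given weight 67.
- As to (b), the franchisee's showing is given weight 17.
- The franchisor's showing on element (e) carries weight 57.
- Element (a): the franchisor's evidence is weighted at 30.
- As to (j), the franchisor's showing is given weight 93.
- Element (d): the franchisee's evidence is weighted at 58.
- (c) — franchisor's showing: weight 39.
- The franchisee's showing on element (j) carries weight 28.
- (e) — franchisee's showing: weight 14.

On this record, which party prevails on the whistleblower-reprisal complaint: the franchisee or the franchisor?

franchisor

— Issue I —
At Stage I.1 the franchisee must meet a heightened civil standard (weight is at least 78): on (a) the weight is 99 less the opposing 30 gives net 69, < 78, so (a) does not meet the standard.
  Not every element is met, so the franchisee fails to carry Stage I.1.
The analysis ends at Stage I.1; the franchisor prevails on this issue.
— Issue II —
Stage II.1 (franchisee, the preponderance of the evidence, weight is at least 54): (c) net 94−39=55 ≥ 54 — meets; (d) 58 ≥ 54 — meets.
  Stage II.1 is satisfied; the onus moves to the franchisor.
Stage II.2 (franchisor, the preponderance of the evidence, weight is at least 54): (e) net 57−14=43 < 54 — fails; (f) net 70−17=53 < 54 — fails.
  Not every element is met, so the franchisor fails to carry Stage II.2.
So the franchisee prevails on this issue.
— Issue III —
At Stage III.1 the franchisee must meet a heightened civil standard (weight is at least 77): on (g) the weight is 91 less the opposing 14 gives net 77, ≥ 77, so (g) meets the standard; on (h) the weight is 73, which does not reach 77, so (h) does not meet the standard.
  Not every element is met, so the franchisee fails to carry Stage III.1.
The analysis ends at Stage III.1; the franchisor prevails on this issue.
Per-issue: Issue I → franchisor; Issue II → franchisee; Issue III → franchisor. The franchisee must prevail on a majority of issues; overall, the franchisor prevails.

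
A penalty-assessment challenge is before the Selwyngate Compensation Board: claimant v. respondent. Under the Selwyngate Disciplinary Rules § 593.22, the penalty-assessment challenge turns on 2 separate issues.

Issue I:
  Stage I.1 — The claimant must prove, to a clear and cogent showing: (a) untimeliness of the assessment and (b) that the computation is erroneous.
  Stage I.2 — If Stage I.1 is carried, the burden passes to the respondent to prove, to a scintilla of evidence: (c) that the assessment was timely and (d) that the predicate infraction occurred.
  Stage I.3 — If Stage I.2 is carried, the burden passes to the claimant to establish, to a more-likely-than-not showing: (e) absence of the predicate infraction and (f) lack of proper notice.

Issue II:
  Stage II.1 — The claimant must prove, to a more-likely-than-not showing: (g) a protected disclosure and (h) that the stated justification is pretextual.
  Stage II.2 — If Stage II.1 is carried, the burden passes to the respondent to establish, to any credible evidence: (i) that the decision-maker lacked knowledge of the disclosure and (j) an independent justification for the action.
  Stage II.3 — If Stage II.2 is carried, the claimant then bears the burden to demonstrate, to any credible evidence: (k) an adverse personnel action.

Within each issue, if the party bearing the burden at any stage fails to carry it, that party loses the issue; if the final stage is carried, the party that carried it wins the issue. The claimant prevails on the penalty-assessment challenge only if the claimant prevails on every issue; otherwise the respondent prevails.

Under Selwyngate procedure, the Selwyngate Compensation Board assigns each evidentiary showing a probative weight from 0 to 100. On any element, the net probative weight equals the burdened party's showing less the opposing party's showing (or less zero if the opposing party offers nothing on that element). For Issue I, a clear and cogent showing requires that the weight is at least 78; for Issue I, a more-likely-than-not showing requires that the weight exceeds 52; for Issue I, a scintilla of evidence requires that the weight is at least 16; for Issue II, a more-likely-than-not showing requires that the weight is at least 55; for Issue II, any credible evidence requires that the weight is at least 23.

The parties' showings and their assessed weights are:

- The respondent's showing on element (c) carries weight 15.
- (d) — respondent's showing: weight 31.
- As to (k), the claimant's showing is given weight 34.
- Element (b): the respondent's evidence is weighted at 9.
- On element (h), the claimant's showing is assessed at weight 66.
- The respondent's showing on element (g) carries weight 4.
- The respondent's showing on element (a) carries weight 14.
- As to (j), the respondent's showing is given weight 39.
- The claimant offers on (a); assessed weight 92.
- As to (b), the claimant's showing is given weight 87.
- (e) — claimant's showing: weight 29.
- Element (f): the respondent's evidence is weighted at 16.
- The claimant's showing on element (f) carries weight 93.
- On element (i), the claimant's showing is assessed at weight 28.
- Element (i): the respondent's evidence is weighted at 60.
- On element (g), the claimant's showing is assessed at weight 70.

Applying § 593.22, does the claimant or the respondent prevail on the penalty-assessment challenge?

claimant

— Issue I —
Stage I.1 — burden on claimant; standard: a clear and cogent showing (weight is at least 78).
    (a): 92 − 14 = 78 ≥ 78 [met]
    (b): 87 − 9 = 78 ≥ 78 [met]
  The claimant carries Stage I.1; the respondent now bears the burden.
Stage I.2 — burden on respondent; standard: a scintilla of evidence (weight is at least 16).
    (c): 15 < 16 [not met]
    (d): 31 ≥ 16 [met]
  Stage I.2 not carried; the respondent fails its burden.
The analysis ends at Stage I.2; the claimant prevails on this issue.
— Issue II —
At Stage II.1 the claimant must meet a more-likely-than-not showing (weight is at least 55): on (g) the weight is 70 less the opposing 4 gives net 66, ≥ 55, so (g) meets the standard; on (h) the weight is 66, which does reach 55, so (h) meets the standard.
  Stage II.1 carried; the burden shifts to the respondent.
At Stage II.2 the respondent must meet any credible evidence (weight is at least 23): on (i) the weight is 60 less the opposing 28 gives net 32, ≥ 23, so (i) meets the standard; on (j) the weight is 39, which does reach 23, so (j) meets the standard.
  The respondent carries Stage II.2; the claimant now bears the burden.
At Stage II.3 the claimant must meet any credible evidence (weight is at least 23): on (k) the weight is 34, ≥ 23, so (k) meets the standard.
  The claimant carries the last stage.
Every stage carried; the claimant prevails on this issue.
Per-issue: Issue I → claimant; Issue II → claimant. The claimant must prevail on every issue; overall, the claimant prevails.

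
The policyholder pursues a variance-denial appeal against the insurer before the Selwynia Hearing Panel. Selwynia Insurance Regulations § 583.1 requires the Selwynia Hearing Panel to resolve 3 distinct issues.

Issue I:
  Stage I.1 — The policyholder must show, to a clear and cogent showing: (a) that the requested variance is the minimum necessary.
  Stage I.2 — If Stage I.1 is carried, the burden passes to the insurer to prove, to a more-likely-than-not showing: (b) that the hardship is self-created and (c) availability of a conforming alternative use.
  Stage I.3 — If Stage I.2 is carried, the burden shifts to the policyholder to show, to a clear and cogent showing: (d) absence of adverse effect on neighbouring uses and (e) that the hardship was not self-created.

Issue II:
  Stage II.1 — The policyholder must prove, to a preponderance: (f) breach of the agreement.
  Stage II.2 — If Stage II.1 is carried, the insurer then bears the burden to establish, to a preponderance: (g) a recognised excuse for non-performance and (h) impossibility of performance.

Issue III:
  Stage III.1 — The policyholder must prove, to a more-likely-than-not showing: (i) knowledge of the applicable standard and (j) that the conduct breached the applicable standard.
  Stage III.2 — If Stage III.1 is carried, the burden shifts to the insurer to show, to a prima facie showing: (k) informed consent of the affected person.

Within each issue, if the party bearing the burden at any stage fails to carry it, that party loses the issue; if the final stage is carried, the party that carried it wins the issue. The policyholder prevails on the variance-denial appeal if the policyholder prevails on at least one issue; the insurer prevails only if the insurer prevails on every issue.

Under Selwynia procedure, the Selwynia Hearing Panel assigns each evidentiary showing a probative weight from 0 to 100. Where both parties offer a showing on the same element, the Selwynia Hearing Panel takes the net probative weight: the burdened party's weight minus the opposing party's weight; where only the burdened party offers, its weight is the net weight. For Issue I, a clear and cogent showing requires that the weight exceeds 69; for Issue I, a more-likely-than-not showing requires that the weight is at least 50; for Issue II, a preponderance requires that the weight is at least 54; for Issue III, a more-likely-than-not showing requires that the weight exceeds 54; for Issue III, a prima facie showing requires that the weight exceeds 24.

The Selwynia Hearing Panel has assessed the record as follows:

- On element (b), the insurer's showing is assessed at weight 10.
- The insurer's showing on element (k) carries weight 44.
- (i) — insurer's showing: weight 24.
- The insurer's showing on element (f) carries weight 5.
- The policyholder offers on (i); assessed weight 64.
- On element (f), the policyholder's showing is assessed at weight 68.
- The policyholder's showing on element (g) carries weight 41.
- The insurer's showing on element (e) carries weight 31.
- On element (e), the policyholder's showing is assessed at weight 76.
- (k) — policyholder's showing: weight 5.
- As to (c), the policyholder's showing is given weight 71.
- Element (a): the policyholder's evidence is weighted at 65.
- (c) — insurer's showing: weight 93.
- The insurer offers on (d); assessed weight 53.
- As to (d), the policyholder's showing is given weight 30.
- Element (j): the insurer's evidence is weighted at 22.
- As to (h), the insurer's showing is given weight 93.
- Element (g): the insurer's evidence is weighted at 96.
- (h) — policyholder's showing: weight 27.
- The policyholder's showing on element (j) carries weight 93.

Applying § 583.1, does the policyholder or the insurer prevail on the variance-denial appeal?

insurer

— Issue I —
Stage I.1 — burden on policyholder; standard: a clear and cogent showing (weight exceeds 69).
    (a): 65 ≤ 69 [not met]
  Stage I.1 not carried; the policyholder fails its burden.
The analysis ends at Stage I.1; the insurer prevails on this issue.
— Issue II —
Stage II.1 — burden on policyholder; standard: a preponderance (weight is at least 54).
    (f): 68 − 5 = 63 ≥ 54 [met]
  Stage II.1 carried; the burden shifts to the insurer.
Stage II.2 — burden on insurer; standard: a preponderance (weight is at least 54).
    (g): 96 − 41 = 55 ≥ 54 [met]
    (h): 93 − 27 = 66 ≥ 54 [met]
  All elements met at the final stage.
All stages carried — the insurer prevails on this issue.
— Issue III —
Stage III.1 (policyholder, a more-likely-than-not showing, weight exceeds 54): (i) net 64−24=40 ≤ 54 — fails; (j) net 93−22=71 > 54 — meets.
  Not every element is met, so the policyholder fails to carry Stage III.1.
The analysis ends at Stage III.1; the insurer prevails on this issue.
Per-issue: Issue I → insurer; Issue II → insurer; Issue III → insurer. The policyholder must prevail on at least one issue; overall, the insurer prevails.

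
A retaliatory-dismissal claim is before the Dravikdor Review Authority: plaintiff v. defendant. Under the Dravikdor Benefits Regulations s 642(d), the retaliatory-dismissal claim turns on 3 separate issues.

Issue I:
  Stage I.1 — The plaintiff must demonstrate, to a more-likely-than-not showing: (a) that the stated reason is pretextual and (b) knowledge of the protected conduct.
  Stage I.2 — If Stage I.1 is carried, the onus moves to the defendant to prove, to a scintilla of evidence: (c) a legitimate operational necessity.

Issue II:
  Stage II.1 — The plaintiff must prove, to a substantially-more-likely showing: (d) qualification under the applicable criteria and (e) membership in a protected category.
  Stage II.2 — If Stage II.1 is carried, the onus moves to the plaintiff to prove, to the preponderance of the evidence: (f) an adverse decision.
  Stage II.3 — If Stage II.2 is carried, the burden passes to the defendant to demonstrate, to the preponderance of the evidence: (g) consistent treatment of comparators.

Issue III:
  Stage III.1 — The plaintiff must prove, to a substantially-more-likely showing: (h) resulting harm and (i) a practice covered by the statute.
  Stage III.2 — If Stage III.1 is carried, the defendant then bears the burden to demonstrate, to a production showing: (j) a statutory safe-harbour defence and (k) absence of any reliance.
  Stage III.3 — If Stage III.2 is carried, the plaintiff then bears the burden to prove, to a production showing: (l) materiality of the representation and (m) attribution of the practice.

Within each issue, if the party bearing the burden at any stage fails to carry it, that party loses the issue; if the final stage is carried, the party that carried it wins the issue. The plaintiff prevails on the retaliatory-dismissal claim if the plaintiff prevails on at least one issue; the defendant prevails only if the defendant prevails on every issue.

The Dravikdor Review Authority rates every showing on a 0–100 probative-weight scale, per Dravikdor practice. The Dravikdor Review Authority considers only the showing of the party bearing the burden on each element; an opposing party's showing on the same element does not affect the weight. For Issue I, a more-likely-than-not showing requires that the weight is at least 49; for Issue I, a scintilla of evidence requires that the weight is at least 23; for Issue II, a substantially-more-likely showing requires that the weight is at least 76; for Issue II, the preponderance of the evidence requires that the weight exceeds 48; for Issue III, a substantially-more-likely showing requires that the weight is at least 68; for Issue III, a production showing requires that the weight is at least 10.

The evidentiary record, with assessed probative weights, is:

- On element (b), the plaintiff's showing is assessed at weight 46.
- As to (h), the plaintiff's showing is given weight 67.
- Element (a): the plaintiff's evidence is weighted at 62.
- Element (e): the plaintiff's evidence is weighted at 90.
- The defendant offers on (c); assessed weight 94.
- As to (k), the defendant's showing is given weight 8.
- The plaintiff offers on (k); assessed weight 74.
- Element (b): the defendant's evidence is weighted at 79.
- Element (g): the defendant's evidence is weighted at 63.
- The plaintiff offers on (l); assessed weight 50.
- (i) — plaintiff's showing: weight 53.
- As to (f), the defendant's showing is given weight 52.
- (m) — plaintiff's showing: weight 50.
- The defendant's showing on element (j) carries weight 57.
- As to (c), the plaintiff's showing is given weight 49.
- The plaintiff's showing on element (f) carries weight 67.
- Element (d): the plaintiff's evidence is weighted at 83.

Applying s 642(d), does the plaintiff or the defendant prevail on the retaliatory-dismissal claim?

defendant

— Issue I —
Stage I.1 — burden on plaintiff; standard: a more-likely-than-not showing (weight is at least 49).
    (a): 62 ≥ 49 [met]
    (b): 46 (defendant's 79 disregarded) < 49 [not met]
  The plaintiff does not carry Stage I.1.
The defendant prevails on this issue.
— Issue II —
Stage II.1 (plaintiff, a substantially-more-likely showing, weight is at least 76): (d) 83 ≥ 76 — meets; (e) 90 ≥ 76 — meets.
  Stage II.1 carried; the burden remains with the plaintiff.
Stage II.2 (plaintiff, the preponderance of the evidence, weight exceeds 48): (f) 67 (defendant's 52 disregarded) > 48 — meets.
  All elements met. The burden passes to the defendant.
Stage II.3 (defendant, the preponderance of the evidence, weight exceeds 48): (g) 63 > 48 — meets.
  All elements met at the final stage.
Every stage carried; the defendant prevails on this issue.
— Issue III —
Stage III.1 — burden on plaintiff; standard: a substantially-more-likely showing (weight is at least 68).
    (h): 67 < 68 [not met]
    (i): 53 < 68 [not met]
  Stage III.1 not carried; the plaintiff fails its burden.
The analysis ends at Stage III.1; the defendant prevails on this issue.
Per-issue: Issue I → defendant; Issue II → defendant; Issue III → defendant. The plaintiff must prevail on at least one issue; overall, the defendant prevails.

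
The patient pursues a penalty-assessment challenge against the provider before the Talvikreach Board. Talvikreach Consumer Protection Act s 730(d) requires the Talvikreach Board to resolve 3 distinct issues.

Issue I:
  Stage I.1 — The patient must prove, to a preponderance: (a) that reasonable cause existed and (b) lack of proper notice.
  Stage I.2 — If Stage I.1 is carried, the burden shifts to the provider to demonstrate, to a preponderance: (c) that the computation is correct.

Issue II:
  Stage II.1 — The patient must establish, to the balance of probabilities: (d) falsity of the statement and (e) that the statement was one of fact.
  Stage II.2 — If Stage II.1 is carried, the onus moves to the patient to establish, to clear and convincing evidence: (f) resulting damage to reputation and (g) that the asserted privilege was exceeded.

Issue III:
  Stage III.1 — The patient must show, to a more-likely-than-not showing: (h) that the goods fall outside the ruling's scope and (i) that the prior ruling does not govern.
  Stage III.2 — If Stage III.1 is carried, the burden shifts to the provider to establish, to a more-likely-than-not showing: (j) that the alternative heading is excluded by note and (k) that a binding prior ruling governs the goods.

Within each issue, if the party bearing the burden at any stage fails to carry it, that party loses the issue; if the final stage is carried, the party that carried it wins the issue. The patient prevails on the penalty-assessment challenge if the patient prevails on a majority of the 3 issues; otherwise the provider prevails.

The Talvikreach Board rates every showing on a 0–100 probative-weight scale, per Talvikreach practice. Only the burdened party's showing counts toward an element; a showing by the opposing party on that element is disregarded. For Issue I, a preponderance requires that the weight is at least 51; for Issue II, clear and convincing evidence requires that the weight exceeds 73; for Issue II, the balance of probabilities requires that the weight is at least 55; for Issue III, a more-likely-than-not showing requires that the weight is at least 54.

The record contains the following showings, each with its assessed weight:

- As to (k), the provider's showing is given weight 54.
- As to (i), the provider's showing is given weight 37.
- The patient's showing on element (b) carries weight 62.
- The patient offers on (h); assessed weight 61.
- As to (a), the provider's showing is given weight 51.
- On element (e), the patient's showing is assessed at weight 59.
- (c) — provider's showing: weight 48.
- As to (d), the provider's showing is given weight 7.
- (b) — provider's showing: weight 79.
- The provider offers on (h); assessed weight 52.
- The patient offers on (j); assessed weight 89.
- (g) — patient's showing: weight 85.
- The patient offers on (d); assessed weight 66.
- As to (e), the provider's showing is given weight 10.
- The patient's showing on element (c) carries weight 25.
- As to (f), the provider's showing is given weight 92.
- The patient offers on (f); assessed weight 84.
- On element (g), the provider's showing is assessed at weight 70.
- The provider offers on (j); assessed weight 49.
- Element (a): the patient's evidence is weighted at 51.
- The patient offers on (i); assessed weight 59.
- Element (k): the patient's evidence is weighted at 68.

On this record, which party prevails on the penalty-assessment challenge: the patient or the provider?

— Issue I —
Stage I.1 (patient, a preponderance, weight is at least 51): (a) 51 (provider's 51 disregarded) ≥ 51 — meets; (b) 62 (provider's 79 disregarded) ≥ 51 — meets.
  Stage I.1 carried; the burden shifts to the provider.
Stage I.2 (provider, a preponderance, weight is at least 51): (c) 48 (patient's 25 disregarded) < 51 — fails.
  The provider does not carry Stage I.2.
The analysis ends at Stage I.2; the patient prevails on this issue.
— Issue II —
Stage II.1 (patient, the balance of probabilities, weight is at least 55): (d) 66 (provider's 7 disregarded) ≥ 55 — meets; (e) 59 (provider's 10 disregarded) ≥ 55 — meets.
  Stage II.1 carried; the burden remains with the patient.
Stage II.2 (patient, clear and convincing evidence, weight exceeds 73): (f) 84 (provider's 92 disregarded) > 73 — meets; (g) 85 (provider's 70 disregarded) > 73 — meets.
  The patient carries the last stage.
With every stage satisfied, the patient prevails on this issue.
— Issue III —
Stage III.1 (patient, a more-likely-than-not showing, weight is at least 54): (h) 61 (provider's 52 disregarded) ≥ 54 — meets; (i) 59 (provider's 37 disregarded) ≥ 54 — meets.
  Stage III.1 carried; the burden shifts to the provider.
Stage III.2 (provider, a more-likely-than-not showing, weight is at least 54): (j) 49 (patient's 89 disregarded) < 54 — fails; (k) 54 (patient's 68 disregarded) ≥ 54 — meets.
  Stage III.2 not carried; the provider fails its burden.
The analysis ends at Stage III.2; the patient prevails on this issue.
Per-issue: Issue I → patient; Issue II → patient; Issue III → patient. The patient must prevail on a majority of issues; overall, the patient prevails.

patient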